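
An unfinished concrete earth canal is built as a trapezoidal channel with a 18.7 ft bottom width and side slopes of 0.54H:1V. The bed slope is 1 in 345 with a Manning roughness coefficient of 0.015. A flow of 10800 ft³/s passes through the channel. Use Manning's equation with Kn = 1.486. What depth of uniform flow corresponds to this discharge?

Manning's equation rearranged: A R^(2/3) = nQ / (1.486·√S) = 0.015 × 10800 / (1.486 × √0.002899) = 2025.
At y = 12.4 ft: A R^(2/3) = 1121 — short.
At y = 20.6 ft: A R^(2/3) = 2732 — over.
At y = 17.4 ft: A R^(2/3) = 2019 — close enough.

y_n = 17.4 ft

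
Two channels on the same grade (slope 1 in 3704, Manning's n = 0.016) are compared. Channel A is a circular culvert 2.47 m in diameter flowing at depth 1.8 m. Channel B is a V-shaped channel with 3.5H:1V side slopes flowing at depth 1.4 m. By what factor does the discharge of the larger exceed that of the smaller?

Channel A: For a circular section of diameter D = 2.47 m at depth y = 1.8 m, the central angle is θ = 2 arccos(1 − 2y/D) = 4.092 rad. Then A = (D²/8)(θ − sin θ) = 3.741 m² and P = Dθ/2 = 5.054 m. Hydraulic radius R = A/P = 3.741/5.054 = 0.7403 m. Q_A = (1/0.016)·3.741·0.7403^(2/3)·√0.00027 = 3.144 m³/s.
Channel B: For a triangular section with side slope z = 3.5: A = zy² = 3.5×1.4² = 6.86 m²; P = 2y√(1+z²) = 2×1.4×3.64 = 10.19 m. Hydraulic radius R = A/P = 6.86/10.19 = 0.6731 m. Q_B = (1/0.016)·6.86·0.6731^(2/3)·√0.00027 = 5.411 m³/s.
The larger discharge is 5.411 m³/s and the smaller is 3.144 m³/s; the ratio is 1.72.

1.72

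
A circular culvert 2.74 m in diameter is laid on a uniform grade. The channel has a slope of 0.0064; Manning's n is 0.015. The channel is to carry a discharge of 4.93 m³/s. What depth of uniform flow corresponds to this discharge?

y_n = 0.835 m

Manning's equation rearranged: A R^(2/3) = nQ / (1·√S) = 0.015 × 4.93 / (√0.0064) = 0.9244.
Try y = 0.927 m: A R^(2/3) = 1.13 — over.
Try y = 0.744 m: A R^(2/3) = 0.7388 — short.
Try y = 0.835 m: A R^(2/3) = 0.9249 — matches.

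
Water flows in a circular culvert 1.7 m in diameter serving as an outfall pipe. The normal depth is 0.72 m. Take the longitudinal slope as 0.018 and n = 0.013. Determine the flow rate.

Q = 4.95 m³/s

For a circular section of diameter D = 1.7 m at depth y = 0.72 m, the central angle is θ = 2 arccos(1 − 2y/D) = 2.835 rad. Then A = (D²/8)(θ − sin θ) = 0.9148 m² and P = Dθ/2 = 2.409 m.
Hydraulic radius R = A/P = 0.9148/2.409 = 0.3797 m.
Manning's equation: Q = (1/n) A R^(2/3) S^(1/2) = (1/0.013) × 0.9148 × 0.3797^(2/3) × 0.018^(1/2) = 4.95 m³/s.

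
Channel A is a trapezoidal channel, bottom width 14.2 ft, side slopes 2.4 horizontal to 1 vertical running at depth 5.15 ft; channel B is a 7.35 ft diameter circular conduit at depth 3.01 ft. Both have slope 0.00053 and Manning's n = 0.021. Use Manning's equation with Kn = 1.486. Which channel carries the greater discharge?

channel A

Channel A: With bottom width b = 14.2 ft and side slope z = 2.4: A = (b + zy)y = (14.2 + 2.4×5.15)×5.15 = 136.8 ft²; P = b + 2y√(1+z²) = 14.2 + 2×5.15×2.6 = 40.98 ft. Hydraulic radius R = A/P = 136.8/40.98 = 3.338 ft. Q_A = (1.486/0.021)·136.8·3.338^(2/3)·√0.00053 = 497.7 ft³/s.
Channel B: For a circular section of diameter D = 7.35 ft at depth y = 3.01 ft, the central angle is θ = 2 arccos(1 − 2y/D) = 2.778 rad. Then A = (D²/8)(θ − sin θ) = 16.35 ft² and P = Dθ/2 = 10.21 ft. Hydraulic radius R = A/P = 16.35/10.21 = 1.602 ft. Q_B = (1.486/0.021)·16.35·1.602^(2/3)·√0.00053 = 36.48 ft³/s.
Q_A = 497.7 ft³/s vs Q_B = 36.48 ft³/s, so channel A carries more.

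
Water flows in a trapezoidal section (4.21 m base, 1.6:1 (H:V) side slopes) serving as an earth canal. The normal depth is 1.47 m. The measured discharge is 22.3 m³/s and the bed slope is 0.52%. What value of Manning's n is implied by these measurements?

n = 0.031

With bottom width b = 4.21 m and side slope z = 1.6: A = (b + zy)y = (4.21 + 1.6×1.47)×1.47 = 9.646 m²; P = b + 2y√(1+z²) = 4.21 + 2×1.47×1.887 = 9.757 m.
Hydraulic radius R = A/P = 9.646/9.757 = 0.9886 m.
Rearranging Manning's equation: n = (1/Q) A R^(2/3) S^(1/2) = (1/22.3) × 9.646 × 0.9886^(2/3) × √0.0052 = 0.031.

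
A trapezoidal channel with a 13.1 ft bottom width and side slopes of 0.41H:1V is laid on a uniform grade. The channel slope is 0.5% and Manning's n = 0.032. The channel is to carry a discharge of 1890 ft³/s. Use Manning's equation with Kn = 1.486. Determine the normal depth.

Manning's equation rearranged: A R^(2/3) = nQ / (1.486·√S) = 0.032 × 1890 / (1.486 × √0.005) = 575.6.
Try y = 8.61 ft: A R^(2/3) = 391.2 — low.
Try y = 13.5 ft: A R^(2/3) = 826.1 — high.
Try y = 10.9 ft: A R^(2/3) = 576.5 — ≈ 575.6.

y_n = 10.9 ft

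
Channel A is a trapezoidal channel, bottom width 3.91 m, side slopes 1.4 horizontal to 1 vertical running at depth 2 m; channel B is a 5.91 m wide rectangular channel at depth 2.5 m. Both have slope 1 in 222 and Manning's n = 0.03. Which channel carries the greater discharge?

Channel A: With bottom width b = 3.91 m and side slope z = 1.4: A = (b + zy)y = (3.91 + 1.4×2)×2 = 13.42 m²; P = b + 2y√(1+z²) = 3.91 + 2×2×1.72 = 10.79 m. Hydraulic radius R = A/P = 13.42/10.79 = 1.244 m. Q_A = (1/0.03)·13.42·1.244^(2/3)·√0.004505 = 34.72 m³/s.
Channel B: Flow area A = b·y = 5.91 × 2.5 = 14.78 m². Wetted perimeter P = b + 2y = 5.91 + 2×2.5 = 10.91 m. Hydraulic radius R = A/P = 14.78/10.91 = 1.354 m. Q_B = (1/0.03)·14.78·1.354^(2/3)·√0.004505 = 40.46 m³/s.
Q_A = 34.72 m³/s vs Q_B = 40.46 m³/s, so channel B carries more.

channel B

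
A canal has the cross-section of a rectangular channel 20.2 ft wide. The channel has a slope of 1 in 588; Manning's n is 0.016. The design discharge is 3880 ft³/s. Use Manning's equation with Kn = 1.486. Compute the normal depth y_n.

y_n = 15.1 ft

Manning's equation rearranged: A R^(2/3) = nQ / (1.486·√S) = 0.016 × 3880 / (1.486 × √0.001701) = 1013.
Try y = 18.3 ft: A R^(2/3) = 1289 — high.
Try y = 11.4 ft: A R^(2/3) = 704.9 — low.
Try y = 15.1 ft: A R^(2/3) = 1013 — ≈ 1013.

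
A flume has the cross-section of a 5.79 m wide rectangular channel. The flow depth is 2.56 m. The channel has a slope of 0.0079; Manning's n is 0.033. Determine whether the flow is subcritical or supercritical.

subcritical

Flow area A = b·y = 5.79 × 2.56 = 14.82 m². Wetted perimeter P = b + 2y = 5.79 + 2×2.56 = 10.91 m.
Hydraulic radius R = A/P = 14.82/10.91 = 1.359 m.
V = (1/n) R^(2/3) √S = (1/0.033) × 1.359^(2/3) × √0.0079 = 3.304 m/s. Hydraulic depth D_h = A/T = 14.82/5.79 = 2.56 m.
Froude number Fr = V/√(g·D_h) = 3.304/√(9.81×2.56) = 0.659, which is less than 1, so the flow is subcritical.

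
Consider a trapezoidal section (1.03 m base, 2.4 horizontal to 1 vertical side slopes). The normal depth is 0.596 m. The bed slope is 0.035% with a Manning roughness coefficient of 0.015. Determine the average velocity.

V = 0.625 m/s

With bottom width b = 1.03 m and side slope z = 2.4: A = (b + zy)y = (1.03 + 2.4×0.596)×0.596 = 1.466 m²; P = b + 2y√(1+z²) = 1.03 + 2×0.596×2.6 = 4.129 m.
Hydraulic radius R = A/P = 1.466/4.129 = 0.3551 m.
From Manning's equation, V = (1/n) R^(2/3) S^(1/2) = (1/0.015) × 0.3551^(2/3) × 0.00035^(1/2) = 0.625 m/s.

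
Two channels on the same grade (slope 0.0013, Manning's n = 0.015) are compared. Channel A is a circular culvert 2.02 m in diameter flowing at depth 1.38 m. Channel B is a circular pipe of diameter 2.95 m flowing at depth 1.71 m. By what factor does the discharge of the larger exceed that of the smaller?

2.16

Channel A: For a circular section of diameter D = 2.02 m at depth y = 1.38 m, the central angle is θ = 2 arccos(1 − 2y/D) = 3.892 rad. Then A = (D²/8)(θ − sin θ) = 2.333 m² and P = Dθ/2 = 3.931 m. Hydraulic radius R = A/P = 2.333/3.931 = 0.5935 m. Q_A = (1/0.015)·2.333·0.5935^(2/3)·√0.0013 = 3.96 m³/s.
Channel B: For a circular section of diameter D = 2.95 m at depth y = 1.71 m, the central angle is θ = 2 arccos(1 − 2y/D) = 3.462 rad. Then A = (D²/8)(θ − sin θ) = 4.108 m² and P = Dθ/2 = 5.106 m. Hydraulic radius R = A/P = 4.108/5.106 = 0.8045 m. Q_B = (1/0.015)·4.108·0.8045^(2/3)·√0.0013 = 8.541 m³/s.
The larger discharge is 8.541 m³/s and the smaller is 3.96 m³/s; the ratio is 2.16.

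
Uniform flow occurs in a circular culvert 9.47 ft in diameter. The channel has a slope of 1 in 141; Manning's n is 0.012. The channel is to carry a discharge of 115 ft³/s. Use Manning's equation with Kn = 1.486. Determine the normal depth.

Manning's equation rearranged: A R^(2/3) = nQ / (1.486·√S) = 0.012 × 115 / (1.486 × √0.007092) = 11.03.
Trying y = 1.54 ft: A R^(2/3) = 7.183 — low.
Trying y = 2.36 ft: A R^(2/3) = 17.03 — high.
Trying y = 1.9 ft: A R^(2/3) = 11.03 — ≈ 11.03.

y_n = 1.9 ft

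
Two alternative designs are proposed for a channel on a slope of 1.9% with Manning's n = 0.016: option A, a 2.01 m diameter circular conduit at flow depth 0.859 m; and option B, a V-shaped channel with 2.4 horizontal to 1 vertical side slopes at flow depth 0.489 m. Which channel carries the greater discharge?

Channel A: For a circular section of diameter D = 2.01 m at depth y = 0.859 m, the central angle is θ = 2 arccos(1 − 2y/D) = 2.85 rad. Then A = (D²/8)(θ − sin θ) = 1.294 m² and P = Dθ/2 = 2.864 m. Hydraulic radius R = A/P = 1.294/2.864 = 0.4518 m. Q_A = (1/0.016)·1.294·0.4518^(2/3)·√0.019 = 6.565 m³/s.
Channel B: For a triangular section with side slope z = 2.4: A = zy² = 2.4×0.489² = 0.5739 m²; P = 2y√(1+z²) = 2×0.489×2.6 = 2.543 m. Hydraulic radius R = A/P = 0.5739/2.543 = 0.2257 m. Q_B = (1/0.016)·0.5739·0.2257^(2/3)·√0.019 = 1.833 m³/s.
Q_A = 6.565 m³/s vs Q_B = 1.833 m³/s, so channel A carries more.

channel A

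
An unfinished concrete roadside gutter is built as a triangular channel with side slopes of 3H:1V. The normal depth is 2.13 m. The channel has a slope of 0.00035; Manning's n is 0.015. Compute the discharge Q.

Q = 17.1 m³/s

For a triangular section with side slope z = 3: A = zy² = 3×2.13² = 13.61 m²; P = 2y√(1+z²) = 2×2.13×3.162 = 13.47 m.
Hydraulic radius R = A/P = 13.61/13.47 = 1.01 m.
Manning's equation: Q = (1/n) A R^(2/3) S^(1/2) = (1/0.015) × 13.61 × 1.01^(2/3) × 0.00035^(1/2) = 17.1 m³/s.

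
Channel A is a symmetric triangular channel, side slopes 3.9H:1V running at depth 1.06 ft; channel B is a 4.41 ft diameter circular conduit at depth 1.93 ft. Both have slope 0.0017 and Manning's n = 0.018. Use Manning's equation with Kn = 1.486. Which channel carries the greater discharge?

Channel A: For a triangular section with side slope z = 3.9: A = zy² = 3.9×1.06² = 4.382 ft²; P = 2y√(1+z²) = 2×1.06×4.026 = 8.535 ft. Hydraulic radius R = A/P = 4.382/8.535 = 0.5134 ft. Q_A = (1.486/0.018)·4.382·0.5134^(2/3)·√0.0017 = 9.563 ft³/s.
Channel B: For a circular section of diameter D = 4.41 ft at depth y = 1.93 ft, the central angle is θ = 2 arccos(1 − 2y/D) = 2.892 rad. Then A = (D²/8)(θ − sin θ) = 6.428 ft² and P = Dθ/2 = 6.376 ft. Hydraulic radius R = A/P = 6.428/6.376 = 1.008 ft. Q_B = (1.486/0.018)·6.428·1.008^(2/3)·√0.0017 = 22 ft³/s.
Q_A = 9.563 ft³/s vs Q_B = 22 ft³/s, so channel B carries more.

channel B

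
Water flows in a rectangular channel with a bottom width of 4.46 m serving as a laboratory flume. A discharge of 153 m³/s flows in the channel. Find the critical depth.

For a rectangular channel, critical depth y_c = (q²/g)^(1/3) where q = Q/b = 153/4.46 = 34.3 m²/s.
So y_c = (34.3²/9.81)^(1/3) = 4.93 m.

y_c = 4.93 m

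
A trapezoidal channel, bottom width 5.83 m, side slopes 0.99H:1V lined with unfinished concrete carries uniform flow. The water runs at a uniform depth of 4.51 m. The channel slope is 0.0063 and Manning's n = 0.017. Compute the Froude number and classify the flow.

supercritical

With bottom width b = 5.83 m and side slope z = 0.99: A = (b + zy)y = (5.83 + 0.99×4.51)×4.51 = 46.43 m²; P = b + 2y√(1+z²) = 5.83 + 2×4.51×1.407 = 18.52 m.
Hydraulic radius R = A/P = 46.43/18.52 = 2.507 m.
V = (1/n) R^(2/3) √S = (1/0.017) × 2.507^(2/3) × √0.0063 = 8.616 m/s. Hydraulic depth D_h = A/T = 46.43/14.76 = 3.146 m.
Froude number Fr = V/√(g·D_h) = 8.616/√(9.81×3.146) = 1.55, which is greater than 1, so the flow is supercritical.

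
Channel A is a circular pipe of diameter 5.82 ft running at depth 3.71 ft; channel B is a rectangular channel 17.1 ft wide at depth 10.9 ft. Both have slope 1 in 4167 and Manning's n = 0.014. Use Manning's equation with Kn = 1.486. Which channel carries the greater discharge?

Channel A: For a circular section of diameter D = 5.82 ft at depth y = 3.71 ft, the central angle is θ = 2 arccos(1 − 2y/D) = 3.699 rad. Then A = (D²/8)(θ − sin θ) = 17.9 ft² and P = Dθ/2 = 10.76 ft. Hydraulic radius R = A/P = 17.9/10.76 = 1.663 ft. Q_A = (1.486/0.014)·17.9·1.663^(2/3)·√0.00024 = 41.31 ft³/s.
Channel B: Flow area A = b·y = 17.1 × 10.9 = 186.4 ft². Wetted perimeter P = b + 2y = 17.1 + 2×10.9 = 38.9 ft. Hydraulic radius R = A/P = 186.4/38.9 = 4.792 ft. Q_B = (1.486/0.014)·186.4·4.792^(2/3)·√0.00024 = 871.1 ft³/s.
Q_A = 41.31 ft³/s vs Q_B = 871.1 ft³/s, so channel B carries more.

channel B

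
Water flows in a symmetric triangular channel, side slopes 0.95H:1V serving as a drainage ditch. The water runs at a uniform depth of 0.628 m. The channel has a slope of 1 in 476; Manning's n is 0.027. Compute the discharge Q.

Q = 0.229 m³/s

For a triangular section with side slope z = 0.95: A = zy² = 0.95×0.628² = 0.3747 m²; P = 2y√(1+z²) = 2×0.628×1.379 = 1.732 m.
Hydraulic radius R = A/P = 0.3747/1.732 = 0.2163 m.
Manning's equation: Q = (1/n) A R^(2/3) S^(1/2) = (1/0.027) × 0.3747 × 0.2163^(2/3) × 0.002101^(1/2) = 0.229 m³/s.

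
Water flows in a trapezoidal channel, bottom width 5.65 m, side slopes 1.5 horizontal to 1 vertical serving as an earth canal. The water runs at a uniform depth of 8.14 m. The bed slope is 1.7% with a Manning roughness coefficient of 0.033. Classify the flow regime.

supercritical

With bottom width b = 5.65 m and side slope z = 1.5: A = (b + zy)y = (5.65 + 1.5×8.14)×8.14 = 145.4 m²; P = b + 2y√(1+z²) = 5.65 + 2×8.14×1.803 = 35 m.
Hydraulic radius R = A/P = 145.4/35 = 4.154 m.
V = (1/n) R^(2/3) √S = (1/0.033) × 4.154^(2/3) × √0.017 = 10.21 m/s. Hydraulic depth D_h = A/T = 145.4/30.07 = 4.835 m.
Froude number Fr = V/√(g·D_h) = 10.21/√(9.81×4.835) = 1.48, which is greater than 1, so the flow is supercritical.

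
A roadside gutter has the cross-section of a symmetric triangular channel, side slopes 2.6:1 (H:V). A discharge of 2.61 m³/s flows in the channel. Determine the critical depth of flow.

At critical depth, Q² T / (g A³) = 1, i.e. A³/T = Q²/g = 2.61²/9.81 = 0.6944.
Trying y = 0.648 m: A³/T = 0.3862 — too small.
Trying y = 0.881 m: A³/T = 1.794 — too large.
Trying y = 0.729 m: A³/T = 0.6959 — matches.

y_c = 0.729 m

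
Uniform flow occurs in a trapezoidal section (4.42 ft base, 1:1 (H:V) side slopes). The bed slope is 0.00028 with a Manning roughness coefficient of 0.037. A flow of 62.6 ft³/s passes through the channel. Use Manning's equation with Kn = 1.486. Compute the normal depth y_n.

y_n = 5.15 ft

Manning's equation rearranged: A R^(2/3) = nQ / (1.486·√S) = 0.037 × 62.6 / (1.486 × √0.00028) = 93.15.
At y = 6.15 ft: A R^(2/3) = 134.6 — over.
At y = 3.62 ft: A R^(2/3) = 45.98 — short.
At y = 5.15 ft: A R^(2/3) = 93.09 — close enough.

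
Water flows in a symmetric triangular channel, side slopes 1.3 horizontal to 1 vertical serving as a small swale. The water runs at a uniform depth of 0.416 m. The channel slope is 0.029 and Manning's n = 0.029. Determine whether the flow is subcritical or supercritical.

For a triangular section with side slope z = 1.3: A = zy² = 1.3×0.416² = 0.225 m²; P = 2y√(1+z²) = 2×0.416×1.64 = 1.365 m.
Hydraulic radius R = A/P = 0.225/1.365 = 0.1649 m.
V = (1/n) R^(2/3) √S = (1/0.029) × 0.1649^(2/3) × √0.029 = 1.766 m/s. Hydraulic depth D_h = A/T = 0.225/1.082 = 0.208 m.
Froude number Fr = V/√(g·D_h) = 1.766/√(9.81×0.208) = 1.24, which is greater than 1, so the flow is supercritical.

supercritical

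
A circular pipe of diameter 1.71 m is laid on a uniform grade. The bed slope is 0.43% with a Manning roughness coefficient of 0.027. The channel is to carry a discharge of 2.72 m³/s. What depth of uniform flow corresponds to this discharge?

Manning's equation rearranged: A R^(2/3) = nQ / (1·√S) = 0.027 × 2.72 / (√0.0043) = 1.12.
Trying y = 1.38 m: A R^(2/3) = 1.285 — too large.
Trying y = 0.94 m: A R^(2/3) = 0.7627 — too small.
Trying y = 1.22 m: A R^(2/3) = 1.118 — ≈ 1.12.

y_n = 1.22 m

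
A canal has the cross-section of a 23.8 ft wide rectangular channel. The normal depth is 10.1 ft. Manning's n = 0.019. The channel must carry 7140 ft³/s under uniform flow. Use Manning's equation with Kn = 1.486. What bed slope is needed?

S = 0.015

Flow area A = b·y = 23.8 × 10.1 = 240.4 ft². Wetted perimeter P = b + 2y = 23.8 + 2×10.1 = 44 ft.
Hydraulic radius R = A/P = 240.4/44 = 5.463 ft.
From Manning's equation, S = [nQ / (1.486 A R^(2/3))]² = [0.019 × 7140 / (1.486 × 240.4 × 5.463^(2/3))]² = 0.015.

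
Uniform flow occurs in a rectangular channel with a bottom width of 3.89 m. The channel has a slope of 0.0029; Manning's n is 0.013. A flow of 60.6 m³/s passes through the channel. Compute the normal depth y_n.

y_n = 3.29 m

Manning's equation rearranged: A R^(2/3) = nQ / (1·√S) = 0.013 × 60.6 / (√0.0029) = 14.63.
At y = 2.88 m: A R^(2/3) = 12.38 — short.
At y = 3.29 m: A R^(2/3) = 14.63 — ≈ 14.63.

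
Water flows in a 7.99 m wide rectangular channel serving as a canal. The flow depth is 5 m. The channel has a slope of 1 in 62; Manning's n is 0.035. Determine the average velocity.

V = 6.18 m/s

Flow area A = b·y = 7.99 × 5 = 39.95 m². Wetted perimeter P = b + 2y = 7.99 + 2×5 = 17.99 m.
Hydraulic radius R = A/P = 39.95/17.99 = 2.221 m.
From Manning's equation, V = (1/n) R^(2/3) S^(1/2) = (1/0.035) × 2.221^(2/3) × 0.01613^(1/2) = 6.18 m/s.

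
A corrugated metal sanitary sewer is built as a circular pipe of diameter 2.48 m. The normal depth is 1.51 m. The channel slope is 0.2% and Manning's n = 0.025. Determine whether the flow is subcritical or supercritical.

For a circular section of diameter D = 2.48 m at depth y = 1.51 m, the central angle is θ = 2 arccos(1 − 2y/D) = 3.581 rad. Then A = (D²/8)(θ − sin θ) = 3.08 m² and P = Dθ/2 = 4.44 m.
Hydraulic radius R = A/P = 3.08/4.44 = 0.6936 m.
V = (1/n) R^(2/3) √S = (1/0.025) × 0.6936^(2/3) × √0.002 = 1.402 m/s. Hydraulic depth D_h = A/T = 3.08/2.42 = 1.272 m.
Froude number Fr = V/√(g·D_h) = 1.402/√(9.81×1.272) = 0.397, which is less than 1, so the flow is subcritical.

subcritical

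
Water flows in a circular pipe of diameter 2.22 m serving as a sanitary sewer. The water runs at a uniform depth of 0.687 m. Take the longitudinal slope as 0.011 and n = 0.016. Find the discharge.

Q = 3.56 m³/s

For a circular section of diameter D = 2.22 m at depth y = 0.687 m, the central angle is θ = 2 arccos(1 − 2y/D) = 2.36 rad. Then A = (D²/8)(θ − sin θ) = 1.02 m² and P = Dθ/2 = 2.619 m.
Hydraulic radius R = A/P = 1.02/2.619 = 0.3893 m.
Manning's equation: Q = (1/n) A R^(2/3) S^(1/2) = (1/0.016) × 1.02 × 0.3893^(2/3) × 0.011^(1/2) = 3.56 m³/s.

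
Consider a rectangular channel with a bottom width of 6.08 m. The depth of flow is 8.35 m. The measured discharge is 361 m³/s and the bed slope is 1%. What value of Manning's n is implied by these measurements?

n = 0.024

Flow area A = b·y = 6.08 × 8.35 = 50.77 m². Wetted perimeter P = b + 2y = 6.08 + 2×8.35 = 22.78 m.
Hydraulic radius R = A/P = 50.77/22.78 = 2.229 m.
Rearranging Manning's equation: n = (1/Q) A R^(2/3) S^(1/2) = (1/361) × 50.77 × 2.229^(2/3) × √0.01 = 0.024.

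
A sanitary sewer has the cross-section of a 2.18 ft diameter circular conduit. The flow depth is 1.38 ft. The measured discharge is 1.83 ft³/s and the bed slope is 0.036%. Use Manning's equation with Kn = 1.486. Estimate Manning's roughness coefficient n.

n = 0.0279

For a circular section of diameter D = 2.18 ft at depth y = 1.38 ft, the central angle is θ = 2 arccos(1 − 2y/D) = 3.68 rad. Then A = (D²/8)(θ − sin θ) = 2.491 ft² and P = Dθ/2 = 4.011 ft.
Hydraulic radius R = A/P = 2.491/4.011 = 0.621 ft.
Rearranging Manning's equation: n = (1.486/Q) A R^(2/3) S^(1/2) = (1.486/1.83) × 2.491 × 0.621^(2/3) × √0.00036 = 0.0279.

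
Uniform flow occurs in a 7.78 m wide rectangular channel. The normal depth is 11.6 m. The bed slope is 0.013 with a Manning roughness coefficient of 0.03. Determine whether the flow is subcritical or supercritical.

Flow area A = b·y = 7.78 × 11.6 = 90.25 m². Wetted perimeter P = b + 2y = 7.78 + 2×11.6 = 30.98 m.
Hydraulic radius R = A/P = 90.25/30.98 = 2.913 m.
V = (1/n) R^(2/3) √S = (1/0.03) × 2.913^(2/3) × √0.013 = 7.752 m/s. Hydraulic depth D_h = A/T = 90.25/7.78 = 11.6 m.
Froude number Fr = V/√(g·D_h) = 7.752/√(9.81×11.6) = 0.727, which is less than 1, so the flow is subcritical.

subcritical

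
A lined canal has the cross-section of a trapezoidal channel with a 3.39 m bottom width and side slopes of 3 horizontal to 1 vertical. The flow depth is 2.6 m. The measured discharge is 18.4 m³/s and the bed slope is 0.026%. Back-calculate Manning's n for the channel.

With bottom width b = 3.39 m and side slope z = 3: A = (b + zy)y = (3.39 + 3×2.6)×2.6 = 29.09 m²; P = b + 2y√(1+z²) = 3.39 + 2×2.6×3.162 = 19.83 m.
Hydraulic radius R = A/P = 29.09/19.83 = 1.467 m.
Rearranging Manning's equation: n = (1/Q) A R^(2/3) S^(1/2) = (1/18.4) × 29.09 × 1.467^(2/3) × √0.00026 = 0.0329.

n = 0.0329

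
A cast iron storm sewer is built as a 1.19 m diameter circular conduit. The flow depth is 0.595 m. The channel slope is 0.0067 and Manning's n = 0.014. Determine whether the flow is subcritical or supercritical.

For a circular section of diameter D = 1.19 m at depth y = 0.595 m, the central angle is θ = 2 arccos(1 − 2y/D) = 3.142 rad. Then A = (D²/8)(θ − sin θ) = 0.5561 m² and P = Dθ/2 = 1.869 m.
Hydraulic radius R = A/P = 0.5561/1.869 = 0.2975 m.
V = (1/n) R^(2/3) √S = (1/0.014) × 0.2975^(2/3) × √0.0067 = 2.606 m/s. Hydraulic depth D_h = A/T = 0.5561/1.19 = 0.4673 m.
Froude number Fr = V/√(g·D_h) = 2.606/√(9.81×0.4673) = 1.22, which is greater than 1, so the flow is supercritical.

supercritical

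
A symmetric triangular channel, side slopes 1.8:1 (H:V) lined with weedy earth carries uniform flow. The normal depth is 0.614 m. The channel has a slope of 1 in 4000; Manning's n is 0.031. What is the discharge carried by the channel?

For a triangular section with side slope z = 1.8: A = zy² = 1.8×0.614² = 0.6786 m²; P = 2y√(1+z²) = 2×0.614×2.059 = 2.529 m.
Hydraulic radius R = A/P = 0.6786/2.529 = 0.2684 m.
Manning's equation: Q = (1/n) A R^(2/3) S^(1/2) = (1/0.031) × 0.6786 × 0.2684^(2/3) × 0.00025^(1/2) = 0.144 m³/s.

Q = 0.144 m³/s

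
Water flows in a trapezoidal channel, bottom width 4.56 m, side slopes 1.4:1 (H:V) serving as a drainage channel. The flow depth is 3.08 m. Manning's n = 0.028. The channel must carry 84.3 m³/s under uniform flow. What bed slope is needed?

S = 0.0034

With bottom width b = 4.56 m and side slope z = 1.4: A = (b + zy)y = (4.56 + 1.4×3.08)×3.08 = 27.33 m²; P = b + 2y√(1+z²) = 4.56 + 2×3.08×1.72 = 15.16 m.
Hydraulic radius R = A/P = 27.33/15.16 = 1.803 m.
From Manning's equation, S = [nQ / (1 A R^(2/3))]² = [0.028 × 84.3 / (1 × 27.33 × 1.803^(2/3))]² = 0.0034.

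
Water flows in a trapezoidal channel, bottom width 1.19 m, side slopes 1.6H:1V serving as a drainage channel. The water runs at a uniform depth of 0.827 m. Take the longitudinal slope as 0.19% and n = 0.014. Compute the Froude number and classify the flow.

With bottom width b = 1.19 m and side slope z = 1.6: A = (b + zy)y = (1.19 + 1.6×0.827)×0.827 = 2.078 m²; P = b + 2y√(1+z²) = 1.19 + 2×0.827×1.887 = 4.311 m.
Hydraulic radius R = A/P = 2.078/4.311 = 0.4821 m.
V = (1/n) R^(2/3) √S = (1/0.014) × 0.4821^(2/3) × √0.0019 = 1.914 m/s. Hydraulic depth D_h = A/T = 2.078/3.836 = 0.5418 m.
Froude number Fr = V/√(g·D_h) = 1.914/√(9.81×0.5418) = 0.83, which is less than 1, so the flow is subcritical.

subcritical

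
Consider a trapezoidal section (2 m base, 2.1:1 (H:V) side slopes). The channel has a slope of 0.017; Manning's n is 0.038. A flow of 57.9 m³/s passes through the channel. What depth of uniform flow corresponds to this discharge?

Manning's equation rearranged: A R^(2/3) = nQ / (1·√S) = 0.038 × 57.9 / (√0.017) = 16.87.
At y = 1.94 m: A R^(2/3) = 12.32 — short.
At y = 2.42 m: A R^(2/3) = 20.34 — over.
At y = 2.23 m: A R^(2/3) = 16.87 — close enough.

y_n = 2.23 m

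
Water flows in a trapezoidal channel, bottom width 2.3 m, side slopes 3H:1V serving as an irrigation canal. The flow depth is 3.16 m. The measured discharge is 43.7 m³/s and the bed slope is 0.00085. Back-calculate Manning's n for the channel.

n = 0.035

With bottom width b = 2.3 m and side slope z = 3: A = (b + zy)y = (2.3 + 3×3.16)×3.16 = 37.22 m²; P = b + 2y√(1+z²) = 2.3 + 2×3.16×3.162 = 22.29 m.
Hydraulic radius R = A/P = 37.22/22.29 = 1.67 m.
Rearranging Manning's equation: n = (1/Q) A R^(2/3) S^(1/2) = (1/43.7) × 37.22 × 1.67^(2/3) × √0.00085 = 0.035.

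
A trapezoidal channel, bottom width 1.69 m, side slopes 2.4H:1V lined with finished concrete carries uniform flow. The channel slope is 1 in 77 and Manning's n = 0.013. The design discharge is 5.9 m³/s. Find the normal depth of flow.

y_n = 0.49 m

Manning's equation rearranged: A R^(2/3) = nQ / (1·√S) = 0.013 × 5.9 / (√0.01299) = 0.673.
At y = 0.401 m: A R^(2/3) = 0.4571 — low.
At y = 0.49 m: A R^(2/3) = 0.6725 — close enough.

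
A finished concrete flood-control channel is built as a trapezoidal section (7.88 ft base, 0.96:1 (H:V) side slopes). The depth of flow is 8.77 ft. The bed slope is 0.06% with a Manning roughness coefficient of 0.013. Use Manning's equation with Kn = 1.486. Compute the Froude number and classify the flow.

subcritical

With bottom width b = 7.88 ft and side slope z = 0.96: A = (b + zy)y = (7.88 + 0.96×8.77)×8.77 = 142.9 ft²; P = b + 2y√(1+z²) = 7.88 + 2×8.77×1.386 = 32.19 ft.
Hydraulic radius R = A/P = 142.9/32.19 = 4.44 ft.
V = (1.486/n) R^(2/3) √S = (1.486/0.013) × 4.44^(2/3) × √0.0006 = 7.564 ft/s. Hydraulic depth D_h = A/T = 142.9/24.72 = 5.783 ft.
Froude number Fr = V/√(g·D_h) = 7.564/√(32.2×5.783) = 0.554, which is less than 1, so the flow is subcritical.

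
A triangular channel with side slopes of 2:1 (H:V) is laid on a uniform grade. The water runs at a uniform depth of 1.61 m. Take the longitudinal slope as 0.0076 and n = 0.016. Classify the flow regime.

supercritical

For a triangular section with side slope z = 2: A = zy² = 2×1.61² = 5.184 m²; P = 2y√(1+z²) = 2×1.61×2.236 = 7.2 m.
Hydraulic radius R = A/P = 5.184/7.2 = 0.72 m.
V = (1/n) R^(2/3) √S = (1/0.016) × 0.72^(2/3) × √0.0076 = 4.377 m/s. Hydraulic depth D_h = A/T = 5.184/6.44 = 0.805 m.
Froude number Fr = V/√(g·D_h) = 4.377/√(9.81×0.805) = 1.56, which is greater than 1, so the flow is supercritical.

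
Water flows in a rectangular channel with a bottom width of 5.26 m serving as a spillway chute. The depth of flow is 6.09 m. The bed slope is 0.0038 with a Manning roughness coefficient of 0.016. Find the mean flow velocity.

Flow area A = b·y = 5.26 × 6.09 = 32.03 m². Wetted perimeter P = b + 2y = 5.26 + 2×6.09 = 17.44 m.
Hydraulic radius R = A/P = 32.03/17.44 = 1.837 m.
From Manning's equation, V = (1/n) R^(2/3) S^(1/2) = (1/0.016) × 1.837^(2/3) × 0.0038^(1/2) = 5.78 m/s.

V = 5.78 m/s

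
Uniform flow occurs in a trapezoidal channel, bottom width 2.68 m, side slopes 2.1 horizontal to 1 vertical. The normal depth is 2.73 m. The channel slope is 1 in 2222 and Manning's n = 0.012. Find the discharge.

Q = 53 m³/s

With bottom width b = 2.68 m and side slope z = 2.1: A = (b + zy)y = (2.68 + 2.1×2.73)×2.73 = 22.97 m²; P = b + 2y√(1+z²) = 2.68 + 2×2.73×2.326 = 15.38 m.
Hydraulic radius R = A/P = 22.97/15.38 = 1.493 m.
Manning's equation: Q = (1/n) A R^(2/3) S^(1/2) = (1/0.012) × 22.97 × 1.493^(2/3) × 0.00045^(1/2) = 53 m³/s.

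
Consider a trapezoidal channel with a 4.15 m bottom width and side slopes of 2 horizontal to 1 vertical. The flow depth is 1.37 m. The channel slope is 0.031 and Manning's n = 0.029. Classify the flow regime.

supercritical

With bottom width b = 4.15 m and side slope z = 2: A = (b + zy)y = (4.15 + 2×1.37)×1.37 = 9.439 m²; P = b + 2y√(1+z²) = 4.15 + 2×1.37×2.236 = 10.28 m.
Hydraulic radius R = A/P = 9.439/10.28 = 0.9185 m.
V = (1/n) R^(2/3) √S = (1/0.029) × 0.9185^(2/3) × √0.031 = 5.737 m/s. Hydraulic depth D_h = A/T = 9.439/9.63 = 0.9802 m.
Froude number Fr = V/√(g·D_h) = 5.737/√(9.81×0.9802) = 1.85, which is greater than 1, so the flow is supercritical.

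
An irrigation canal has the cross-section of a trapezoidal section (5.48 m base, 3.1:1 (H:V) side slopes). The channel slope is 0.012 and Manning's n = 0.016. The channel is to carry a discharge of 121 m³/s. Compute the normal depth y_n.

y_n = 1.62 m

Manning's equation rearranged: A R^(2/3) = nQ / (1·√S) = 0.016 × 121 / (√0.012) = 17.67.
At y = 1.81 m: A R^(2/3) = 22.19 — high.
At y = 1.62 m: A R^(2/3) = 17.7 — ≈ 17.67.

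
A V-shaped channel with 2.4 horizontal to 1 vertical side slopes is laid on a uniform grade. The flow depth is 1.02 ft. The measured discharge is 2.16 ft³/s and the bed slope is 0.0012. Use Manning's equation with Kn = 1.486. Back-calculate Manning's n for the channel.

For a triangular section with side slope z = 2.4: A = zy² = 2.4×1.02² = 2.497 ft²; P = 2y√(1+z²) = 2×1.02×2.6 = 5.304 ft.
Hydraulic radius R = A/P = 2.497/5.304 = 0.4708 ft.
Rearranging Manning's equation: n = (1.486/Q) A R^(2/3) S^(1/2) = (1.486/2.16) × 2.497 × 0.4708^(2/3) × √0.0012 = 0.036.

n = 0.036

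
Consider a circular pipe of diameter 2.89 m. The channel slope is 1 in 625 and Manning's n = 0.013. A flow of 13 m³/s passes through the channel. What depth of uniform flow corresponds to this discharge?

Manning's equation rearranged: A R^(2/3) = nQ / (1·√S) = 0.013 × 13 / (√0.0016) = 4.225.
At y = 1.72 m: A R^(2/3) = 3.505 — short.
At y = 2.36 m: A R^(2/3) = 5.264 — over.
At y = 1.96 m: A R^(2/3) = 4.239 — ≈ 4.225.

y_n = 1.96 m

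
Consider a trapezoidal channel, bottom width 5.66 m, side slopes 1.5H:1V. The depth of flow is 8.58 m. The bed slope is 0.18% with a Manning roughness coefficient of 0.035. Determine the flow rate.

Q = 513 m³/s

With bottom width b = 5.66 m and side slope z = 1.5: A = (b + zy)y = (5.66 + 1.5×8.58)×8.58 = 159 m²; P = b + 2y√(1+z²) = 5.66 + 2×8.58×1.803 = 36.6 m.
Hydraulic radius R = A/P = 159/36.6 = 4.344 m.
Manning's equation: Q = (1/n) A R^(2/3) S^(1/2) = (1/0.035) × 159 × 4.344^(2/3) × 0.0018^(1/2) = 513 m³/s.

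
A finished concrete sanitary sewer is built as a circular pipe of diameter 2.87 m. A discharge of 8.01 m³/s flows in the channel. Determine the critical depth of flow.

At critical depth, Q² T / (g A³) = 1, i.e. A³/T = Q²/g = 8.01²/9.81 = 6.54.
Trying y = 1.52 m: A³/T = 14.69 — high.
Trying y = 1.23 m: A³/T = 6.539 — close enough.

y_c = 1.23 m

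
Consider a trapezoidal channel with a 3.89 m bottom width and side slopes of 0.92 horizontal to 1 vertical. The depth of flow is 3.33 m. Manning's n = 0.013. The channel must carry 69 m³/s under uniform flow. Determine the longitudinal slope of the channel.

S = 0.000691

With bottom width b = 3.89 m and side slope z = 0.92: A = (b + zy)y = (3.89 + 0.92×3.33)×3.33 = 23.16 m²; P = b + 2y√(1+z²) = 3.89 + 2×3.33×1.359 = 12.94 m.
Hydraulic radius R = A/P = 23.16/12.94 = 1.789 m.
From Manning's equation, S = [nQ / (1 A R^(2/3))]² = [0.013 × 69 / (1 × 23.16 × 1.789^(2/3))]² = 0.000691.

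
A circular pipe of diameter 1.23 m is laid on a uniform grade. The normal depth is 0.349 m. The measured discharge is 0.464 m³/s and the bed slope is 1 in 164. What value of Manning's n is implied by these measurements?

n = 0.016

For a circular section of diameter D = 1.23 m at depth y = 0.349 m, the central angle is θ = 2 arccos(1 − 2y/D) = 2.247 rad. Then A = (D²/8)(θ − sin θ) = 0.2774 m² and P = Dθ/2 = 1.382 m.
Hydraulic radius R = A/P = 0.2774/1.382 = 0.2008 m.
Rearranging Manning's equation: n = (1/Q) A R^(2/3) S^(1/2) = (1/0.464) × 0.2774 × 0.2008^(2/3) × √0.006098 = 0.016.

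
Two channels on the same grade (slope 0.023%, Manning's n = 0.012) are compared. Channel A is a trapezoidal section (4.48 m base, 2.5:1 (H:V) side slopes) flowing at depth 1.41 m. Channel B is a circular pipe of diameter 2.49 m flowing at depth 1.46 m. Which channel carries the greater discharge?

Channel A: With bottom width b = 4.48 m and side slope z = 2.5: A = (b + zy)y = (4.48 + 2.5×1.41)×1.41 = 11.29 m²; P = b + 2y√(1+z²) = 4.48 + 2×1.41×2.693 = 12.07 m. Hydraulic radius R = A/P = 11.29/12.07 = 0.9349 m. Q_A = (1/0.012)·11.29·0.9349^(2/3)·√0.00023 = 13.64 m³/s.
Channel B: For a circular section of diameter D = 2.49 m at depth y = 1.46 m, the central angle is θ = 2 arccos(1 − 2y/D) = 3.489 rad. Then A = (D²/8)(θ − sin θ) = 2.967 m² and P = Dθ/2 = 4.343 m. Hydraulic radius R = A/P = 2.967/4.343 = 0.6832 m. Q_B = (1/0.012)·2.967·0.6832^(2/3)·√0.00023 = 2.909 m³/s.
Q_A = 13.64 m³/s vs Q_B = 2.909 m³/s, so channel A carries more.

channel A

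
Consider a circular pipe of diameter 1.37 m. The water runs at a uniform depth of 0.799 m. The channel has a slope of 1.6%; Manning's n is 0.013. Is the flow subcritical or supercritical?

For a circular section of diameter D = 1.37 m at depth y = 0.799 m, the central angle is θ = 2 arccos(1 − 2y/D) = 3.476 rad. Then A = (D²/8)(θ − sin θ) = 0.8925 m² and P = Dθ/2 = 2.381 m.
Hydraulic radius R = A/P = 0.8925/2.381 = 0.3748 m.
V = (1/n) R^(2/3) √S = (1/0.013) × 0.3748^(2/3) × √0.016 = 5.058 m/s. Hydraulic depth D_h = A/T = 0.8925/1.351 = 0.6607 m.
Froude number Fr = V/√(g·D_h) = 5.058/√(9.81×0.6607) = 1.99, which is greater than 1, so the flow is supercritical.

supercritical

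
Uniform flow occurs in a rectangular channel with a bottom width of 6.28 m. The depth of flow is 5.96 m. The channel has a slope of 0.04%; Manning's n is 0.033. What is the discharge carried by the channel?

Flow area A = b·y = 6.28 × 5.96 = 37.43 m². Wetted perimeter P = b + 2y = 6.28 + 2×5.96 = 18.2 m.
Hydraulic radius R = A/P = 37.43/18.2 = 2.057 m.
Manning's equation: Q = (1/n) A R^(2/3) S^(1/2) = (1/0.033) × 37.43 × 2.057^(2/3) × 0.0004^(1/2) = 36.7 m³/s.

Q = 36.7 m³/s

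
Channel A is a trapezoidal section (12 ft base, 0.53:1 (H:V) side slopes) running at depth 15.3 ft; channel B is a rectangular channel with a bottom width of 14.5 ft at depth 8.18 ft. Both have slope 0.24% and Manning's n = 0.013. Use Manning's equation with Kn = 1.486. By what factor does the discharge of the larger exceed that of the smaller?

3.72

Channel A: With bottom width b = 12 ft and side slope z = 0.53: A = (b + zy)y = (12 + 0.53×15.3)×15.3 = 307.7 ft²; P = b + 2y√(1+z²) = 12 + 2×15.3×1.132 = 46.63 ft. Hydraulic radius R = A/P = 307.7/46.63 = 6.598 ft. Q_A = (1.486/0.013)·307.7·6.598^(2/3)·√0.0024 = 6061 ft³/s.
Channel B: Flow area A = b·y = 14.5 × 8.18 = 118.6 ft². Wetted perimeter P = b + 2y = 14.5 + 2×8.18 = 30.86 ft. Hydraulic radius R = A/P = 118.6/30.86 = 3.843 ft. Q_B = (1.486/0.013)·118.6·3.843^(2/3)·√0.0024 = 1630 ft³/s.
The larger discharge is 6061 ft³/s and the smaller is 1630 ft³/s; the ratio is 3.72.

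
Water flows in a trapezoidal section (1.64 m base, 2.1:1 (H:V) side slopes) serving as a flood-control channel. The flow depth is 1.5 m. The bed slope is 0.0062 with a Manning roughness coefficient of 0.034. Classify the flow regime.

With bottom width b = 1.64 m and side slope z = 2.1: A = (b + zy)y = (1.64 + 2.1×1.5)×1.5 = 7.185 m²; P = b + 2y√(1+z²) = 1.64 + 2×1.5×2.326 = 8.618 m.
Hydraulic radius R = A/P = 7.185/8.618 = 0.8337 m.
V = (1/n) R^(2/3) √S = (1/0.034) × 0.8337^(2/3) × √0.0062 = 2.051 m/s. Hydraulic depth D_h = A/T = 7.185/7.94 = 0.9049 m.
Froude number Fr = V/√(g·D_h) = 2.051/√(9.81×0.9049) = 0.689, which is less than 1, so the flow is subcritical.

subcritical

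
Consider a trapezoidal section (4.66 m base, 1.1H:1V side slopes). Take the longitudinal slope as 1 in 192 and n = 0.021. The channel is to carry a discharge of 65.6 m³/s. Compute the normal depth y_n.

y_n = 2.18 m

Manning's equation rearranged: A R^(2/3) = nQ / (1·√S) = 0.021 × 65.6 / (√0.005208) = 19.09.
Trying y = 2.73 m: A R^(2/3) = 29.06 — high.
Trying y = 1.78 m: A R^(2/3) = 13.18 — low.
Trying y = 2.18 m: A R^(2/3) = 19.08 — close enough.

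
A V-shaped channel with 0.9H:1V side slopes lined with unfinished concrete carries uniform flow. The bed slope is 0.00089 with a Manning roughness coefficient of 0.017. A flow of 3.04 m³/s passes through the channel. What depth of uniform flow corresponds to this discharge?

y_n = 1.68 m

Manning's equation rearranged: A R^(2/3) = nQ / (1·√S) = 0.017 × 3.04 / (√0.00089) = 1.732.
At y = 2.03 m: A R^(2/3) = 2.865 — too large.
At y = 1.48 m: A R^(2/3) = 1.234 — too small.
At y = 1.68 m: A R^(2/3) = 1.73 — matches.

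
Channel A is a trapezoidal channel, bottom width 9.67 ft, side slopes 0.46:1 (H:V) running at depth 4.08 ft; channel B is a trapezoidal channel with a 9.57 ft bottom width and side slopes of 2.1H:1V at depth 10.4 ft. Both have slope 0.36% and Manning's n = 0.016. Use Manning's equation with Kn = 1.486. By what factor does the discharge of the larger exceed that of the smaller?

Channel A: With bottom width b = 9.67 ft and side slope z = 0.46: A = (b + zy)y = (9.67 + 0.46×4.08)×4.08 = 47.11 ft²; P = b + 2y√(1+z²) = 9.67 + 2×4.08×1.101 = 18.65 ft. Hydraulic radius R = A/P = 47.11/18.65 = 2.526 ft. Q_A = (1.486/0.016)·47.11·2.526^(2/3)·√0.0036 = 486.9 ft³/s.
Channel B: With bottom width b = 9.57 ft and side slope z = 2.1: A = (b + zy)y = (9.57 + 2.1×10.4)×10.4 = 326.7 ft²; P = b + 2y√(1+z²) = 9.57 + 2×10.4×2.326 = 57.95 ft. Hydraulic radius R = A/P = 326.7/57.95 = 5.637 ft. Q_B = (1.486/0.016)·326.7·5.637^(2/3)·√0.0036 = 5766 ft³/s.
The larger discharge is 5766 ft³/s and the smaller is 486.9 ft³/s; the ratio is 11.8.

11.8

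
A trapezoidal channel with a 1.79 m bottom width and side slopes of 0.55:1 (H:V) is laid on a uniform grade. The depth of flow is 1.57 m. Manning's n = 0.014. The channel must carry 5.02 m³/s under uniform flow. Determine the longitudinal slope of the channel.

With bottom width b = 1.79 m and side slope z = 0.55: A = (b + zy)y = (1.79 + 0.55×1.57)×1.57 = 4.166 m²; P = b + 2y√(1+z²) = 1.79 + 2×1.57×1.141 = 5.374 m.
Hydraulic radius R = A/P = 4.166/5.374 = 0.7753 m.
From Manning's equation, S = [nQ / (1 A R^(2/3))]² = [0.014 × 5.02 / (1 × 4.166 × 0.7753^(2/3))]² = 0.0004.

S = 0.0004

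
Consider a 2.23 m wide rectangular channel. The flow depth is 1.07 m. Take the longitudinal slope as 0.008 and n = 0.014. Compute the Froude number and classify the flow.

Flow area A = b·y = 2.23 × 1.07 = 2.386 m². Wetted perimeter P = b + 2y = 2.23 + 2×1.07 = 4.37 m.
Hydraulic radius R = A/P = 2.386/4.37 = 0.546 m.
V = (1/n) R^(2/3) √S = (1/0.014) × 0.546^(2/3) × √0.008 = 4.268 m/s. Hydraulic depth D_h = A/T = 2.386/2.23 = 1.07 m.
Froude number Fr = V/√(g·D_h) = 4.268/√(9.81×1.07) = 1.32, which is greater than 1, so the flow is supercritical.

supercritical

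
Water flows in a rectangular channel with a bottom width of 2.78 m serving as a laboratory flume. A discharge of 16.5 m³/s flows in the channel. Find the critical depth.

y_c = 1.53 m

For a rectangular channel, critical depth y_c = (q²/g)^(1/3) where q = Q/b = 16.5/2.78 = 5.935 m²/s.
So y_c = (5.935²/9.81)^(1/3) = 1.53 m.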